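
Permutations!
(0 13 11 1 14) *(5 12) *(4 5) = [13, 14, 2, 3, 5, 12, 6, 7, 8, 9, 10, 1, 4, 11, 0] = (0 13 11 1 14)(4 5 12)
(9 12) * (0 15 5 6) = [15, 1, 2, 3, 4, 6, 0, 7, 8, 12, 10, 11, 9, 13, 14, 5] = (0 15 5 6)(9 12)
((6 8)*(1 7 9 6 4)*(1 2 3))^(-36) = (1 8)(2 9)(3 6)(4 7) = [0, 8, 9, 6, 7, 5, 3, 4, 1, 2]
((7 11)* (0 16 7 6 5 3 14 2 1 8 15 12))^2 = (0 7 6 3 2 8 12 16 11 5 14 1 15) = [7, 15, 8, 2, 4, 14, 3, 6, 12, 9, 10, 5, 16, 13, 1, 0, 11]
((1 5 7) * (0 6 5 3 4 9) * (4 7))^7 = [5, 3, 2, 7, 0, 9, 4, 1, 8, 6] = (0 5 9 6 4)(1 3 7)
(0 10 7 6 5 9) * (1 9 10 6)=(0 6 5 10 7 1 9)=[6, 9, 2, 3, 4, 10, 5, 1, 8, 0, 7]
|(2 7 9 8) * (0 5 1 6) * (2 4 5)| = |(0 2 7 9 8 4 5 1 6)| = 9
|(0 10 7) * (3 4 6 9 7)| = |(0 10 3 4 6 9 7)| = 7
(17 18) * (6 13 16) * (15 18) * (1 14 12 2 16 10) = (1 14 12 2 16 6 13 10)(15 18 17) = [0, 14, 16, 3, 4, 5, 13, 7, 8, 9, 1, 11, 2, 10, 12, 18, 6, 15, 17]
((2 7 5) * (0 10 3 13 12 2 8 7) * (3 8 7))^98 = (13) = [0, 1, 2, 3, 4, 5, 6, 7, 8, 9, 10, 11, 12, 13]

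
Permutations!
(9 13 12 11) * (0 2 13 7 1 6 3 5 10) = (0 2 13 12 11 9 7 1 6 3 5 10) = [2, 6, 13, 5, 4, 10, 3, 1, 8, 7, 0, 9, 11, 12]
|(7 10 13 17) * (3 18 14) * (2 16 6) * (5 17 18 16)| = 11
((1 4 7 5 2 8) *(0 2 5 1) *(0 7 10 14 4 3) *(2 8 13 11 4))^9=(0 3 1 7 8)(2 4)(10 13)(11 14)=[3, 7, 4, 1, 2, 5, 6, 8, 0, 9, 13, 14, 12, 10, 11]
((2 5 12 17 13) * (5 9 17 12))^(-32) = (17) = [0, 1, 2, 3, 4, 5, 6, 7, 8, 9, 10, 11, 12, 13, 14, 15, 16, 17]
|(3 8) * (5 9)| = 2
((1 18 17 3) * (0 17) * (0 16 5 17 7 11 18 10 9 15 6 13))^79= (0 10 16 13 1 18 6 3 11 15 17 7 9 5)= [10, 18, 2, 11, 4, 0, 3, 9, 8, 5, 16, 15, 12, 1, 14, 17, 13, 7, 6]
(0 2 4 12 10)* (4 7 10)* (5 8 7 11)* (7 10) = (0 2 11 5 8 10)(4 12) = [2, 1, 11, 3, 12, 8, 6, 7, 10, 9, 0, 5, 4]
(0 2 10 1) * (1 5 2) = (0 1)(2 10 5) = [1, 0, 10, 3, 4, 2, 6, 7, 8, 9, 5]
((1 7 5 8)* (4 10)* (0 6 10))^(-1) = (0 4 10 6)(1 8 5 7) = [4, 8, 2, 3, 10, 7, 0, 1, 5, 9, 6]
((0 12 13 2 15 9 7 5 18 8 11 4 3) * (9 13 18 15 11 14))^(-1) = (0 3 4 11 2 13 15 5 7 9 14 8 18 12) = [3, 1, 13, 4, 11, 7, 6, 9, 18, 14, 10, 2, 0, 15, 8, 5, 16, 17, 12]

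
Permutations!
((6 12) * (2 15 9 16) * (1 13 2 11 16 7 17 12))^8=(1 6 12 17 7 9 15 2 13)=[0, 6, 13, 3, 4, 5, 12, 9, 8, 15, 10, 11, 17, 1, 14, 2, 16, 7]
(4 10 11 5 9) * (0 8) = (0 8)(4 10 11 5 9) = [8, 1, 2, 3, 10, 9, 6, 7, 0, 4, 11, 5]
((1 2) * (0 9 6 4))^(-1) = [4, 2, 1, 3, 6, 5, 9, 7, 8, 0] = (0 4 6 9)(1 2)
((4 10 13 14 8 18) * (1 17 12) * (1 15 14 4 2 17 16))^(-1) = (1 16)(2 18 8 14 15 12 17)(4 13 10) = [0, 16, 18, 3, 13, 5, 6, 7, 14, 9, 4, 11, 17, 10, 15, 12, 1, 2, 8]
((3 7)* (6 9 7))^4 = (9) = [0, 1, 2, 3, 4, 5, 6, 7, 8, 9]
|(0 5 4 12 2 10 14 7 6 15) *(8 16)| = 10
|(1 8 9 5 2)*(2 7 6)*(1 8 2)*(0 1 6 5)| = 10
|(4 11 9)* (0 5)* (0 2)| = 3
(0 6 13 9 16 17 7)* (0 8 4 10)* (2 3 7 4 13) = (0 6 2 3 7 8 13 9 16 17 4 10) = [6, 1, 3, 7, 10, 5, 2, 8, 13, 16, 0, 11, 12, 9, 14, 15, 17, 4]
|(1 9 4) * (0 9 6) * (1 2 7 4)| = 12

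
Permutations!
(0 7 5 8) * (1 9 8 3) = (0 7 5 3 1 9 8) = [7, 9, 2, 1, 4, 3, 6, 5, 0, 8]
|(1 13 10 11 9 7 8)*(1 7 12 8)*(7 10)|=|(1 13 7)(8 10 11 9 12)|=15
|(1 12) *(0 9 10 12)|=|(0 9 10 12 1)|=5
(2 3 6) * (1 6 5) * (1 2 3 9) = (1 6 3 5 2 9) = [0, 6, 9, 5, 4, 2, 3, 7, 8, 1]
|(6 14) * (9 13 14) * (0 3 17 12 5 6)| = |(0 3 17 12 5 6 9 13 14)| = 9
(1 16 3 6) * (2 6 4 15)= (1 16 3 4 15 2 6)= [0, 16, 6, 4, 15, 5, 1, 7, 8, 9, 10, 11, 12, 13, 14, 2, 3]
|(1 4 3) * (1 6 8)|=5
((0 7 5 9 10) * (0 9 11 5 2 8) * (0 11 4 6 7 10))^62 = (0 9 10)(2 7 6 4 5 11 8) = [9, 1, 7, 3, 5, 11, 4, 6, 2, 10, 0, 8]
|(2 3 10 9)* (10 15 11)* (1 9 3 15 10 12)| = |(1 9 2 15 11 12)(3 10)| = 6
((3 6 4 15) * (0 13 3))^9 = (0 6)(3 15)(4 13) = [6, 1, 2, 15, 13, 5, 0, 7, 8, 9, 10, 11, 12, 4, 14, 3]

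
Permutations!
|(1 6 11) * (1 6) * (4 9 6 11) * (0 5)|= 6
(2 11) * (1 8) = (1 8)(2 11) = [0, 8, 11, 3, 4, 5, 6, 7, 1, 9, 10, 2]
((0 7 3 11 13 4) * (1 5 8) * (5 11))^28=(0 7 3 5 8 1 11 13 4)=[7, 11, 2, 5, 0, 8, 6, 3, 1, 9, 10, 13, 12, 4]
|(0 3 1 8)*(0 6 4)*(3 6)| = |(0 6 4)(1 8 3)| = 3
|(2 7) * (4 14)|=2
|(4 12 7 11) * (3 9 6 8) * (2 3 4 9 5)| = |(2 3 5)(4 12 7 11 9 6 8)| = 21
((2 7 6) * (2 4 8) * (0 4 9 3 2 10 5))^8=(0 10 4 5 8)(2 9 7 3 6)=[10, 1, 9, 6, 5, 8, 2, 3, 0, 7, 4]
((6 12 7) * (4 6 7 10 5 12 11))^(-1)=[0, 1, 2, 3, 11, 10, 4, 7, 8, 9, 12, 6, 5]=(4 11 6)(5 10 12)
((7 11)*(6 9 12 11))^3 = [0, 1, 2, 3, 4, 5, 11, 12, 8, 7, 10, 9, 6] = (6 11 9 7 12)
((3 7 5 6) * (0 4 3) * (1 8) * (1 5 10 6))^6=(10)=[0, 1, 2, 3, 4, 5, 6, 7, 8, 9, 10]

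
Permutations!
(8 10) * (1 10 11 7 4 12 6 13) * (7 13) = (1 10 8 11 13)(4 12 6 7) = [0, 10, 2, 3, 12, 5, 7, 4, 11, 9, 8, 13, 6, 1]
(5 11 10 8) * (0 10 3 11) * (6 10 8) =(0 8 5)(3 11)(6 10) =[8, 1, 2, 11, 4, 0, 10, 7, 5, 9, 6, 3]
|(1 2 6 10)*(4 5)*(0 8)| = 4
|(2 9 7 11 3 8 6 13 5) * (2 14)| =|(2 9 7 11 3 8 6 13 5 14)| =10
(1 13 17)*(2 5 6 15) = (1 13 17)(2 5 6 15) = [0, 13, 5, 3, 4, 6, 15, 7, 8, 9, 10, 11, 12, 17, 14, 2, 16, 1]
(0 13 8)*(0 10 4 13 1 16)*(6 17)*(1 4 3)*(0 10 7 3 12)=(0 4 13 8 7 3 1 16 10 12)(6 17)=[4, 16, 2, 1, 13, 5, 17, 3, 7, 9, 12, 11, 0, 8, 14, 15, 10, 6]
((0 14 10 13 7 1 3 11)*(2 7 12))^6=(0 7 10 3 12)(1 13 11 2 14)=[7, 13, 14, 12, 4, 5, 6, 10, 8, 9, 3, 2, 0, 11, 1]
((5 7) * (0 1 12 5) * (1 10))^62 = (0 1 5)(7 10 12) = [1, 5, 2, 3, 4, 0, 6, 10, 8, 9, 12, 11, 7]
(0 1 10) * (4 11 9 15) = [1, 10, 2, 3, 11, 5, 6, 7, 8, 15, 0, 9, 12, 13, 14, 4] = (0 1 10)(4 11 9 15)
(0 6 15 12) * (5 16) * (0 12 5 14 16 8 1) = (0 6 15 5 8 1)(14 16) = [6, 0, 2, 3, 4, 8, 15, 7, 1, 9, 10, 11, 12, 13, 16, 5, 14]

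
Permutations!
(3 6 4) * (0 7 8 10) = (0 7 8 10)(3 6 4) = [7, 1, 2, 6, 3, 5, 4, 8, 10, 9, 0]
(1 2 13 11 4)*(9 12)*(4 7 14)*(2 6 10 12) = (1 6 10 12 9 2 13 11 7 14 4) = [0, 6, 13, 3, 1, 5, 10, 14, 8, 2, 12, 7, 9, 11, 4]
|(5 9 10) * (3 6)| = 6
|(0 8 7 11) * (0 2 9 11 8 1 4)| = 6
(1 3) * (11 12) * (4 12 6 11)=[0, 3, 2, 1, 12, 5, 11, 7, 8, 9, 10, 6, 4]=(1 3)(4 12)(6 11)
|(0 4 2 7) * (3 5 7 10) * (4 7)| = |(0 7)(2 10 3 5 4)| = 10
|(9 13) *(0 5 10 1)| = |(0 5 10 1)(9 13)| = 4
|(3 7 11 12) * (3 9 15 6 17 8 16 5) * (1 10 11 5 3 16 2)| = 20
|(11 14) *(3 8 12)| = |(3 8 12)(11 14)| = 6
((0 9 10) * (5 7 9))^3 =(0 9 5 10 7) =[9, 1, 2, 3, 4, 10, 6, 0, 8, 5, 7]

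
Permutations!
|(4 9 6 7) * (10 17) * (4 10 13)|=7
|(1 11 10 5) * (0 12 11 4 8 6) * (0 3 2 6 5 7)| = 60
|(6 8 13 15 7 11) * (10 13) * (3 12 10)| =|(3 12 10 13 15 7 11 6 8)| =9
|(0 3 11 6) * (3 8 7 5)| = |(0 8 7 5 3 11 6)| = 7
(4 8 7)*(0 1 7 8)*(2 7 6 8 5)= (0 1 6 8 5 2 7 4)= [1, 6, 7, 3, 0, 2, 8, 4, 5]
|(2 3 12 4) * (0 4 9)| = |(0 4 2 3 12 9)| = 6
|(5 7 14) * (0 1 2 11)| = |(0 1 2 11)(5 7 14)| = 12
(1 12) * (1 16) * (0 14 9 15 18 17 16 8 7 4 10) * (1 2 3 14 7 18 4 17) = (0 7 17 16 2 3 14 9 15 4 10)(1 12 8 18) = [7, 12, 3, 14, 10, 5, 6, 17, 18, 15, 0, 11, 8, 13, 9, 4, 2, 16, 1]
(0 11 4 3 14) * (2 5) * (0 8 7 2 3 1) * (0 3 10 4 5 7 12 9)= [11, 3, 7, 14, 1, 10, 6, 2, 12, 0, 4, 5, 9, 13, 8]= (0 11 5 10 4 1 3 14 8 12 9)(2 7)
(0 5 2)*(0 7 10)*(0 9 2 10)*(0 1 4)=(0 5 10 9 2 7 1 4)=[5, 4, 7, 3, 0, 10, 6, 1, 8, 2, 9]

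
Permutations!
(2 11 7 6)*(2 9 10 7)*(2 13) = (2 11 13)(6 9 10 7) = [0, 1, 11, 3, 4, 5, 9, 6, 8, 10, 7, 13, 12, 2]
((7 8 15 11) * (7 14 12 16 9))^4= (7 14)(8 12)(9 11)(15 16)= [0, 1, 2, 3, 4, 5, 6, 14, 12, 11, 10, 9, 8, 13, 7, 16, 15]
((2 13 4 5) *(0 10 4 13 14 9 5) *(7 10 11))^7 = (0 7 4 11 10)(2 5 9 14) = [7, 1, 5, 3, 11, 9, 6, 4, 8, 14, 0, 10, 12, 13, 2]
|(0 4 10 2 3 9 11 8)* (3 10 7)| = 14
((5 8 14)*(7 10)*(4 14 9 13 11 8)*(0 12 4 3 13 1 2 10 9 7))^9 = (0 7 5 10 8 14 2 11 4 1 13 12 9 3) = [7, 13, 11, 0, 1, 10, 6, 5, 14, 3, 8, 4, 9, 12, 2]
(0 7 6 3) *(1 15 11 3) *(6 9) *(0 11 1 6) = (0 7 9)(1 15)(3 11) = [7, 15, 2, 11, 4, 5, 6, 9, 8, 0, 10, 3, 12, 13, 14, 1]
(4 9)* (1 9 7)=(1 9 4 7)=[0, 9, 2, 3, 7, 5, 6, 1, 8, 4]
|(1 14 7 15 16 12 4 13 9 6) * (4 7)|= 12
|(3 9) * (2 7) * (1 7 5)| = 4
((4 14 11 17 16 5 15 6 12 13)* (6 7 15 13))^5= [0, 1, 2, 3, 5, 17, 12, 15, 8, 9, 10, 4, 6, 16, 13, 7, 11, 14]= (4 5 17 14 13 16 11)(6 12)(7 15)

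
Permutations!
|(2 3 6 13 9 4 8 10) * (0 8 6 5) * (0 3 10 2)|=4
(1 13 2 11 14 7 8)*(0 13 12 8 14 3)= (0 13 2 11 3)(1 12 8)(7 14)= [13, 12, 11, 0, 4, 5, 6, 14, 1, 9, 10, 3, 8, 2, 7]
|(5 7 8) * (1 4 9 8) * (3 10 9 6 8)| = 6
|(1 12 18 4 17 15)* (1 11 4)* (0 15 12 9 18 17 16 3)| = 6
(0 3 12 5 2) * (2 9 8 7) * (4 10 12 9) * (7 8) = (0 3 9 7 2)(4 10 12 5) = [3, 1, 0, 9, 10, 4, 6, 2, 8, 7, 12, 11, 5]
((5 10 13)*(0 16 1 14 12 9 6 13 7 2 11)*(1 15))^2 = (0 15 14 9 13 10 2)(1 12 6 5 7 11 16) = [15, 12, 0, 3, 4, 7, 5, 11, 8, 13, 2, 16, 6, 10, 9, 14, 1]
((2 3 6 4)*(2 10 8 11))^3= (2 4 11 6 8 3 10)= [0, 1, 4, 10, 11, 5, 8, 7, 3, 9, 2, 6]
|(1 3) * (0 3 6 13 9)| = |(0 3 1 6 13 9)| = 6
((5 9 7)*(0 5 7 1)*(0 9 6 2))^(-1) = (0 2 6 5)(1 9) = [2, 9, 6, 3, 4, 0, 5, 7, 8, 1]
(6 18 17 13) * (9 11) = [0, 1, 2, 3, 4, 5, 18, 7, 8, 11, 10, 9, 12, 6, 14, 15, 16, 13, 17] = (6 18 17 13)(9 11)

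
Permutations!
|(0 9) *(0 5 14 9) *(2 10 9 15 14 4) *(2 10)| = |(4 10 9 5)(14 15)| = 4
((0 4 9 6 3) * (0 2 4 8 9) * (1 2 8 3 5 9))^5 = (0 4 2 1 8 3)(5 6 9) = [4, 8, 1, 0, 2, 6, 9, 7, 3, 5]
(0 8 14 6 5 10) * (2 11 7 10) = [8, 1, 11, 3, 4, 2, 5, 10, 14, 9, 0, 7, 12, 13, 6] = (0 8 14 6 5 2 11 7 10)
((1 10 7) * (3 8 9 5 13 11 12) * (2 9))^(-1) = (1 7 10)(2 8 3 12 11 13 5 9) = [0, 7, 8, 12, 4, 9, 6, 10, 3, 2, 1, 13, 11, 5]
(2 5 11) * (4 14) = [0, 1, 5, 3, 14, 11, 6, 7, 8, 9, 10, 2, 12, 13, 4] = (2 5 11)(4 14)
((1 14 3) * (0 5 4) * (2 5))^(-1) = (0 4 5 2)(1 3 14) = [4, 3, 0, 14, 5, 2, 6, 7, 8, 9, 10, 11, 12, 13, 1]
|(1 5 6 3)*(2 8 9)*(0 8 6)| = 8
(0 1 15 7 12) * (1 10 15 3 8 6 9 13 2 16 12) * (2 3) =(0 10 15 7 1 2 16 12)(3 8 6 9 13) =[10, 2, 16, 8, 4, 5, 9, 1, 6, 13, 15, 11, 0, 3, 14, 7, 12]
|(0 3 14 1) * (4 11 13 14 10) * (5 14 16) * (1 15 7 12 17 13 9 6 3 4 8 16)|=|(0 4 11 9 6 3 10 8 16 5 14 15 7 12 17 13 1)|=17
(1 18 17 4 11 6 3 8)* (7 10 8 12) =(1 18 17 4 11 6 3 12 7 10 8) =[0, 18, 2, 12, 11, 5, 3, 10, 1, 9, 8, 6, 7, 13, 14, 15, 16, 4, 17]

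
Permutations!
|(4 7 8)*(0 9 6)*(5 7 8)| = |(0 9 6)(4 8)(5 7)| = 6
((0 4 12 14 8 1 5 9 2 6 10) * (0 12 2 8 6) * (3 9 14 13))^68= (0 2 4)(1 9 13 10 14)(3 12 6 5 8)= [2, 9, 4, 12, 0, 8, 5, 7, 3, 13, 14, 11, 6, 10, 1]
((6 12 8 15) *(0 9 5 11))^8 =(15) =[0, 1, 2, 3, 4, 5, 6, 7, 8, 9, 10, 11, 12, 13, 14, 15]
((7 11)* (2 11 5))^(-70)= (2 7)(5 11)= [0, 1, 7, 3, 4, 11, 6, 2, 8, 9, 10, 5]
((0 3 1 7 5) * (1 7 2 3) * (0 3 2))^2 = (3 5 7) = [0, 1, 2, 5, 4, 7, 6, 3]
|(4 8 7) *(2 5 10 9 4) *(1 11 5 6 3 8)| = |(1 11 5 10 9 4)(2 6 3 8 7)| = 30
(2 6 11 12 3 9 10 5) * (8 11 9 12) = (2 6 9 10 5)(3 12)(8 11) = [0, 1, 6, 12, 4, 2, 9, 7, 11, 10, 5, 8, 3]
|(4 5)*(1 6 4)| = 4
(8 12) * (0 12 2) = (0 12 8 2) = [12, 1, 0, 3, 4, 5, 6, 7, 2, 9, 10, 11, 8]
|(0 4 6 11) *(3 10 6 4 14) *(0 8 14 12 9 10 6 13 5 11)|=11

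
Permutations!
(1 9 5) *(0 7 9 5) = (0 7 9)(1 5) = [7, 5, 2, 3, 4, 1, 6, 9, 8, 0]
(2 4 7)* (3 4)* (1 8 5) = (1 8 5)(2 3 4 7) = [0, 8, 3, 4, 7, 1, 6, 2, 5]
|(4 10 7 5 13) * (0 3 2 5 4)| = |(0 3 2 5 13)(4 10 7)| = 15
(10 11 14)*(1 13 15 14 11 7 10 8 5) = (1 13 15 14 8 5)(7 10) = [0, 13, 2, 3, 4, 1, 6, 10, 5, 9, 7, 11, 12, 15, 8, 14]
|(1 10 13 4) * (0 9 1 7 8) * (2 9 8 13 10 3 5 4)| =8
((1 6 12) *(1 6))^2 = [0, 1, 2, 3, 4, 5, 6, 7, 8, 9, 10, 11, 12] = (12)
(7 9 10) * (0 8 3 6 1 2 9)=[8, 2, 9, 6, 4, 5, 1, 0, 3, 10, 7]=(0 8 3 6 1 2 9 10 7)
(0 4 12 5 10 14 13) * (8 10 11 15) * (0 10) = (0 4 12 5 11 15 8)(10 14 13) = [4, 1, 2, 3, 12, 11, 6, 7, 0, 9, 14, 15, 5, 10, 13, 8]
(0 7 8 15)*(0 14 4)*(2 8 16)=(0 7 16 2 8 15 14 4)=[7, 1, 8, 3, 0, 5, 6, 16, 15, 9, 10, 11, 12, 13, 4, 14, 2]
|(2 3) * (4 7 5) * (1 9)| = 6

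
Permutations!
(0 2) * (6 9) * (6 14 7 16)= (0 2)(6 9 14 7 16)= [2, 1, 0, 3, 4, 5, 9, 16, 8, 14, 10, 11, 12, 13, 7, 15, 6]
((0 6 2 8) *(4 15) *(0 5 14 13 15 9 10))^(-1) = [10, 1, 6, 3, 15, 8, 0, 7, 2, 4, 9, 11, 12, 14, 5, 13] = (0 10 9 4 15 13 14 5 8 2 6)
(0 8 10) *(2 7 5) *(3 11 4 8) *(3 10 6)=(0 10)(2 7 5)(3 11 4 8 6)=[10, 1, 7, 11, 8, 2, 3, 5, 6, 9, 0, 4]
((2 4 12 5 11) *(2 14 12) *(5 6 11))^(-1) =[0, 1, 4, 3, 2, 5, 12, 7, 8, 9, 10, 6, 14, 13, 11] =(2 4)(6 12 14 11)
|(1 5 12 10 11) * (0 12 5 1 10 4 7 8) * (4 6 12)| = |(0 4 7 8)(6 12)(10 11)| = 4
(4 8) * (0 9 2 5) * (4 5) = (0 9 2 4 8 5) = [9, 1, 4, 3, 8, 0, 6, 7, 5, 2]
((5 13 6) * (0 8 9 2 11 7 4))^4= (0 11 8 7 9 4 2)(5 13 6)= [11, 1, 0, 3, 2, 13, 5, 9, 7, 4, 10, 8, 12, 6]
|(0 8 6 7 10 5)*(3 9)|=|(0 8 6 7 10 5)(3 9)|=6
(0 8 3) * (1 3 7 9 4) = (0 8 7 9 4 1 3) = [8, 3, 2, 0, 1, 5, 6, 9, 7, 4]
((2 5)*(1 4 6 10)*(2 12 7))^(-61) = (1 10 6 4)(2 7 12 5) = [0, 10, 7, 3, 1, 2, 4, 12, 8, 9, 6, 11, 5]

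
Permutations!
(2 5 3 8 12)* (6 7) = [0, 1, 5, 8, 4, 3, 7, 6, 12, 9, 10, 11, 2] = (2 5 3 8 12)(6 7)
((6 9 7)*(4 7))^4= (9)= [0, 1, 2, 3, 4, 5, 6, 7, 8, 9]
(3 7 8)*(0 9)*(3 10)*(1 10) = [9, 10, 2, 7, 4, 5, 6, 8, 1, 0, 3] = (0 9)(1 10 3 7 8)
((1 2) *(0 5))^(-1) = (0 5)(1 2) = [5, 2, 1, 3, 4, 0]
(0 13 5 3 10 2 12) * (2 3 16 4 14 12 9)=(0 13 5 16 4 14 12)(2 9)(3 10)=[13, 1, 9, 10, 14, 16, 6, 7, 8, 2, 3, 11, 0, 5, 12, 15, 4]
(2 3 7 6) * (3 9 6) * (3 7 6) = (2 9 3 6) = [0, 1, 9, 6, 4, 5, 2, 7, 8, 3]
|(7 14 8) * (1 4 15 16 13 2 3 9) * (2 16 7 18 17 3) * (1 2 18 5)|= 70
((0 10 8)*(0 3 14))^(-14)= (0 10 8 3 14)= [10, 1, 2, 14, 4, 5, 6, 7, 3, 9, 8, 11, 12, 13, 0]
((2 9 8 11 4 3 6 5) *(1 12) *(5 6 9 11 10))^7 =(1 12)(2 5 10 8 9 3 4 11) =[0, 12, 5, 4, 11, 10, 6, 7, 9, 3, 8, 2, 1]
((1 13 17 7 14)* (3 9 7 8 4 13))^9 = (1 14 7 9 3)(4 13 17 8) = [0, 14, 2, 1, 13, 5, 6, 9, 4, 3, 10, 11, 12, 17, 7, 15, 16, 8]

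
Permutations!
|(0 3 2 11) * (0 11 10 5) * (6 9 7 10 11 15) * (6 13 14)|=|(0 3 2 11 15 13 14 6 9 7 10 5)|=12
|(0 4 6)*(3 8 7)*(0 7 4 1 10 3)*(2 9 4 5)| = 11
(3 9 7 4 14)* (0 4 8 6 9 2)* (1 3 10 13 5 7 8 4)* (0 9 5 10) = (0 1 3 2 9 8 6 5 7 4 14)(10 13) = [1, 3, 9, 2, 14, 7, 5, 4, 6, 8, 13, 11, 12, 10, 0]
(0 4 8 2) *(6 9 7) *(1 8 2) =[4, 8, 0, 3, 2, 5, 9, 6, 1, 7] =(0 4 2)(1 8)(6 9 7)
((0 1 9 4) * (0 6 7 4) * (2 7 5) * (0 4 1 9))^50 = (0 4 5 7)(1 9 6 2) = [4, 9, 1, 3, 5, 7, 2, 0, 8, 6]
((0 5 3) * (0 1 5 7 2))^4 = (0 7 2)(1 5 3) = [7, 5, 0, 1, 4, 3, 6, 2]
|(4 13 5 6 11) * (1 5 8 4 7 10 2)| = |(1 5 6 11 7 10 2)(4 13 8)| = 21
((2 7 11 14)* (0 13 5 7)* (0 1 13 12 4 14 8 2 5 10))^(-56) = (0 5 2)(1 12 7)(4 11 13)(8 10 14) = [5, 12, 0, 3, 11, 2, 6, 1, 10, 9, 14, 13, 7, 4, 8]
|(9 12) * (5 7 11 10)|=4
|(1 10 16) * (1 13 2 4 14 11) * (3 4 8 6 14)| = |(1 10 16 13 2 8 6 14 11)(3 4)| = 18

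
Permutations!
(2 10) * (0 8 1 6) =(0 8 1 6)(2 10) =[8, 6, 10, 3, 4, 5, 0, 7, 1, 9, 2]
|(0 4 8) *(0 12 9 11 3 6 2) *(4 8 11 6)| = |(0 8 12 9 6 2)(3 4 11)| = 6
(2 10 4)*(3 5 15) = (2 10 4)(3 5 15) = [0, 1, 10, 5, 2, 15, 6, 7, 8, 9, 4, 11, 12, 13, 14, 3]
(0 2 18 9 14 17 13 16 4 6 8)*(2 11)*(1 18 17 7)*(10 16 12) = [11, 18, 17, 3, 6, 5, 8, 1, 0, 14, 16, 2, 10, 12, 7, 15, 4, 13, 9] = (0 11 2 17 13 12 10 16 4 6 8)(1 18 9 14 7)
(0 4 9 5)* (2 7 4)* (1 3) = [2, 3, 7, 1, 9, 0, 6, 4, 8, 5] = (0 2 7 4 9 5)(1 3)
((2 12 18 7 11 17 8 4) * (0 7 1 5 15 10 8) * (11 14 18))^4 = [1, 8, 0, 3, 17, 4, 6, 5, 11, 9, 12, 14, 7, 13, 15, 2, 16, 18, 10] = (0 1 8 11 14 15 2)(4 17 18 10 12 7 5)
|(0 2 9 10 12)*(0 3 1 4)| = 8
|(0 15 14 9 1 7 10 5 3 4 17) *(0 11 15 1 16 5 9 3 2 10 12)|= |(0 1 7 12)(2 10 9 16 5)(3 4 17 11 15 14)|= 60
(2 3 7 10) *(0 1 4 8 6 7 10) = [1, 4, 3, 10, 8, 5, 7, 0, 6, 9, 2] = (0 1 4 8 6 7)(2 3 10)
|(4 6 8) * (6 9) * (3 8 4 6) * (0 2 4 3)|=12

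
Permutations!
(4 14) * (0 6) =(0 6)(4 14) =[6, 1, 2, 3, 14, 5, 0, 7, 8, 9, 10, 11, 12, 13, 4]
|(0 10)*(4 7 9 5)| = |(0 10)(4 7 9 5)| = 4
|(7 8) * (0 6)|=2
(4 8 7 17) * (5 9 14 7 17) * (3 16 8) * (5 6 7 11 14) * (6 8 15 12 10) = (3 16 15 12 10 6 7 8 17 4)(5 9)(11 14) = [0, 1, 2, 16, 3, 9, 7, 8, 17, 5, 6, 14, 10, 13, 11, 12, 15, 4]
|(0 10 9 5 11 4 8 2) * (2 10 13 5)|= 9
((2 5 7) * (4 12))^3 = [0, 1, 2, 3, 12, 5, 6, 7, 8, 9, 10, 11, 4] = (4 12)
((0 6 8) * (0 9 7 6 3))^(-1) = (0 3)(6 7 9 8) = [3, 1, 2, 0, 4, 5, 7, 9, 6, 8]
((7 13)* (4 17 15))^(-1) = [0, 1, 2, 3, 15, 5, 6, 13, 8, 9, 10, 11, 12, 7, 14, 17, 16, 4] = (4 15 17)(7 13)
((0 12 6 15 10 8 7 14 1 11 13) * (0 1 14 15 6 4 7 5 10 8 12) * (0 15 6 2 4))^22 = (0 10 8)(1 11 13)(2 7)(4 6)(5 15 12) = [10, 11, 7, 3, 6, 15, 4, 2, 0, 9, 8, 13, 5, 1, 14, 12]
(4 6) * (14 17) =(4 6)(14 17) =[0, 1, 2, 3, 6, 5, 4, 7, 8, 9, 10, 11, 12, 13, 17, 15, 16, 14]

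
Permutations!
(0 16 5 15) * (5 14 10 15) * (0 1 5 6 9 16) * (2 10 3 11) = (1 5 6 9 16 14 3 11 2 10 15) = [0, 5, 10, 11, 4, 6, 9, 7, 8, 16, 15, 2, 12, 13, 3, 1, 14]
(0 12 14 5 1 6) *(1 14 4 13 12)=(0 1 6)(4 13 12)(5 14)=[1, 6, 2, 3, 13, 14, 0, 7, 8, 9, 10, 11, 4, 12, 5]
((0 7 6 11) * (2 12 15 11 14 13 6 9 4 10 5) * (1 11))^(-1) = (0 11 1 15 12 2 5 10 4 9 7)(6 13 14) = [11, 15, 5, 3, 9, 10, 13, 0, 8, 7, 4, 1, 2, 14, 6, 12]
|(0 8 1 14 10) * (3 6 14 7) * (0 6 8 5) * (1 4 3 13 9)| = |(0 5)(1 7 13 9)(3 8 4)(6 14 10)| = 12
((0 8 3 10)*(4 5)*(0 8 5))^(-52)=[4, 1, 2, 8, 5, 0, 6, 7, 10, 9, 3]=(0 4 5)(3 8 10)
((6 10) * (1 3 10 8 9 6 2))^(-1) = [0, 2, 10, 1, 4, 5, 9, 7, 6, 8, 3] = (1 2 10 3)(6 9 8)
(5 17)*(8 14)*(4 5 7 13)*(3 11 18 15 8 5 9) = [0, 1, 2, 11, 9, 17, 6, 13, 14, 3, 10, 18, 12, 4, 5, 8, 16, 7, 15] = (3 11 18 15 8 14 5 17 7 13 4 9)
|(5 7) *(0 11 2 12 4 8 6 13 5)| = 10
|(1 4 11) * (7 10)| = 6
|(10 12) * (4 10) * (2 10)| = 4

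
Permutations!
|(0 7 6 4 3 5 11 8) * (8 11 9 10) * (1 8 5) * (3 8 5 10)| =|(11)(0 7 6 4 8)(1 5 9 3)| =20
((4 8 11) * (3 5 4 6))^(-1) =(3 6 11 8 4 5) =[0, 1, 2, 6, 5, 3, 11, 7, 4, 9, 10, 8]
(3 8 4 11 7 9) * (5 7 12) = [0, 1, 2, 8, 11, 7, 6, 9, 4, 3, 10, 12, 5] = (3 8 4 11 12 5 7 9)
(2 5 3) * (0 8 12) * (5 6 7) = [8, 1, 6, 2, 4, 3, 7, 5, 12, 9, 10, 11, 0] = (0 8 12)(2 6 7 5 3)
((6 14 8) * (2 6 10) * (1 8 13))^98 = [0, 1, 2, 3, 4, 5, 6, 7, 8, 9, 10, 11, 12, 13, 14] = (14)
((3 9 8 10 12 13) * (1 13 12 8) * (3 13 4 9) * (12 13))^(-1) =(1 9 4)(8 10)(12 13) =[0, 9, 2, 3, 1, 5, 6, 7, 10, 4, 8, 11, 13, 12]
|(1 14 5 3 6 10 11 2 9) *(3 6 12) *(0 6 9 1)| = 18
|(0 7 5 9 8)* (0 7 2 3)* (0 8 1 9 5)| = |(0 2 3 8 7)(1 9)| = 10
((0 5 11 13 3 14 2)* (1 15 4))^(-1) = (0 2 14 3 13 11 5)(1 4 15) = [2, 4, 14, 13, 15, 0, 6, 7, 8, 9, 10, 5, 12, 11, 3, 1]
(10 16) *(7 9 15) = [0, 1, 2, 3, 4, 5, 6, 9, 8, 15, 16, 11, 12, 13, 14, 7, 10] = (7 9 15)(10 16)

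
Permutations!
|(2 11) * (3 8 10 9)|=4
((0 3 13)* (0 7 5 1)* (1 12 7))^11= (0 1 13 3)(5 7 12)= [1, 13, 2, 0, 4, 7, 6, 12, 8, 9, 10, 11, 5, 3]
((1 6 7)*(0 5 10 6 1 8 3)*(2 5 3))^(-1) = (0 3)(2 8 7 6 10 5) = [3, 1, 8, 0, 4, 2, 10, 6, 7, 9, 5]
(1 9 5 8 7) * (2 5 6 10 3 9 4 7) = [0, 4, 5, 9, 7, 8, 10, 1, 2, 6, 3] = (1 4 7)(2 5 8)(3 9 6 10)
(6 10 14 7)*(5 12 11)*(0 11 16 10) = (0 11 5 12 16 10 14 7 6) = [11, 1, 2, 3, 4, 12, 0, 6, 8, 9, 14, 5, 16, 13, 7, 15, 10]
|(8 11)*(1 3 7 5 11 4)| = |(1 3 7 5 11 8 4)| = 7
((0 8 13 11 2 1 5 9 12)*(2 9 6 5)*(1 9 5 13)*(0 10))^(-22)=[10, 8, 1, 3, 4, 13, 11, 7, 0, 2, 12, 6, 9, 5]=(0 10 12 9 2 1 8)(5 13)(6 11)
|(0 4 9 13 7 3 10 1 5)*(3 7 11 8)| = |(0 4 9 13 11 8 3 10 1 5)| = 10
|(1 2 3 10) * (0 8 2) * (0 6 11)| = 8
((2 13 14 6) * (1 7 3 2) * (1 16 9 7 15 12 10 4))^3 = [0, 10, 6, 14, 12, 5, 7, 13, 8, 2, 15, 11, 1, 16, 9, 4, 3] = (1 10 15 4 12)(2 6 7 13 16 3 14 9)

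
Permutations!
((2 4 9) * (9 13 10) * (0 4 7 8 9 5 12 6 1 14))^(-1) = [14, 6, 9, 3, 0, 10, 12, 2, 7, 8, 13, 11, 5, 4, 1] = (0 14 1 6 12 5 10 13 4)(2 9 8 7)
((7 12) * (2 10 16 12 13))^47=(2 13 7 12 16 10)=[0, 1, 13, 3, 4, 5, 6, 12, 8, 9, 2, 11, 16, 7, 14, 15, 10]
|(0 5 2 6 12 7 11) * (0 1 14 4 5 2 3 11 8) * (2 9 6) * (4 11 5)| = |(0 9 6 12 7 8)(1 14 11)(3 5)| = 6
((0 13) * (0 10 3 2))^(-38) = (0 10 2 13 3) = [10, 1, 13, 0, 4, 5, 6, 7, 8, 9, 2, 11, 12, 3]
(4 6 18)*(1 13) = (1 13)(4 6 18) = [0, 13, 2, 3, 6, 5, 18, 7, 8, 9, 10, 11, 12, 1, 14, 15, 16, 17, 4]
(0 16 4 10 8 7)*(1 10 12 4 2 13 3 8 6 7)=(0 16 2 13 3 8 1 10 6 7)(4 12)=[16, 10, 13, 8, 12, 5, 7, 0, 1, 9, 6, 11, 4, 3, 14, 15, 2]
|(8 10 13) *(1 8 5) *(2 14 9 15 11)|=|(1 8 10 13 5)(2 14 9 15 11)|=5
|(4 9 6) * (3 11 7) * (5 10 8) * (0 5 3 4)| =10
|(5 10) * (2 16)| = |(2 16)(5 10)| = 2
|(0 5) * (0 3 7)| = 4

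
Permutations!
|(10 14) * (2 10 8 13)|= 5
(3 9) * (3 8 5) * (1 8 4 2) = [0, 8, 1, 9, 2, 3, 6, 7, 5, 4] = (1 8 5 3 9 4 2)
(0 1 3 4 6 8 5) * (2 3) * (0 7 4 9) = (0 1 2 3 9)(4 6 8 5 7) = [1, 2, 3, 9, 6, 7, 8, 4, 5, 0]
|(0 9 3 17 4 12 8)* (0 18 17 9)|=10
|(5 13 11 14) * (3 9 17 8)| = 4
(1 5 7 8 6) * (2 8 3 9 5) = (1 2 8 6)(3 9 5 7) = [0, 2, 8, 9, 4, 7, 1, 3, 6, 5]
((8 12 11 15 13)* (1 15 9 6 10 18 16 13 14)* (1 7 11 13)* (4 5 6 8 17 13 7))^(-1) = (1 16 18 10 6 5 4 14 15)(7 12 8 9 11)(13 17) = [0, 16, 2, 3, 14, 4, 5, 12, 9, 11, 6, 7, 8, 17, 15, 1, 18, 13, 10]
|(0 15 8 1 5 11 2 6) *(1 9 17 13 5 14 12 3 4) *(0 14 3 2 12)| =12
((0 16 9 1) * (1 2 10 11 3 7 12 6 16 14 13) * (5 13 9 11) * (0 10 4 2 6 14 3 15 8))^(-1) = [8, 13, 4, 0, 2, 10, 9, 3, 15, 14, 1, 16, 7, 5, 12, 11, 6] = (0 8 15 11 16 6 9 14 12 7 3)(1 13 5 10)(2 4)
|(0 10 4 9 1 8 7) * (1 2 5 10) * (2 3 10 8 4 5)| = |(0 1 4 9 3 10 5 8 7)| = 9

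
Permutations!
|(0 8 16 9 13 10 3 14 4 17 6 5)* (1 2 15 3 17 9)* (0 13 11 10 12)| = |(0 8 16 1 2 15 3 14 4 9 11 10 17 6 5 13 12)| = 17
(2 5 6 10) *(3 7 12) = (2 5 6 10)(3 7 12) = [0, 1, 5, 7, 4, 6, 10, 12, 8, 9, 2, 11, 3]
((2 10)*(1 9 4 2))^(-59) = (1 9 4 2 10) = [0, 9, 10, 3, 2, 5, 6, 7, 8, 4, 1]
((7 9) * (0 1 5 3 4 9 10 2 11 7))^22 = (0 4 5)(1 9 3)(2 7)(10 11) = [4, 9, 7, 1, 5, 0, 6, 2, 8, 3, 11, 10]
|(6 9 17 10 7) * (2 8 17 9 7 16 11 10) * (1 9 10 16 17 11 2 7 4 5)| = |(1 9 10 17 7 6 4 5)(2 8 11 16)| = 8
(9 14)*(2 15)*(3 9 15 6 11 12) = (2 6 11 12 3 9 14 15) = [0, 1, 6, 9, 4, 5, 11, 7, 8, 14, 10, 12, 3, 13, 15, 2]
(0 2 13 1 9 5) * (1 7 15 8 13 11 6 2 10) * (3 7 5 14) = (0 10 1 9 14 3 7 15 8 13 5)(2 11 6) = [10, 9, 11, 7, 4, 0, 2, 15, 13, 14, 1, 6, 12, 5, 3, 8]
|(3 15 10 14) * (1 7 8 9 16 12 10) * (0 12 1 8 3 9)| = 11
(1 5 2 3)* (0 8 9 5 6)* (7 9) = [8, 6, 3, 1, 4, 2, 0, 9, 7, 5] = (0 8 7 9 5 2 3 1 6)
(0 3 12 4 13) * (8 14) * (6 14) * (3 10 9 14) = (0 10 9 14 8 6 3 12 4 13) = [10, 1, 2, 12, 13, 5, 3, 7, 6, 14, 9, 11, 4, 0, 8]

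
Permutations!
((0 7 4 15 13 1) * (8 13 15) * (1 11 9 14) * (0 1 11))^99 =(15)(0 13 8 4 7) =[13, 1, 2, 3, 7, 5, 6, 0, 4, 9, 10, 11, 12, 8, 14, 15]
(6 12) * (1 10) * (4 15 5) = [0, 10, 2, 3, 15, 4, 12, 7, 8, 9, 1, 11, 6, 13, 14, 5] = (1 10)(4 15 5)(6 12)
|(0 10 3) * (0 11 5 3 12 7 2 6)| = 6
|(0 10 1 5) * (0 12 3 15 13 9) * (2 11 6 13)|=|(0 10 1 5 12 3 15 2 11 6 13 9)|=12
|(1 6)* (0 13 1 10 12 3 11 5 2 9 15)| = 12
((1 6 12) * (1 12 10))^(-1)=(12)(1 10 6)=[0, 10, 2, 3, 4, 5, 1, 7, 8, 9, 6, 11, 12]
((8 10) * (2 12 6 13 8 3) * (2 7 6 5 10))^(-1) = (2 8 13 6 7 3 10 5 12) = [0, 1, 8, 10, 4, 12, 7, 3, 13, 9, 5, 11, 2, 6]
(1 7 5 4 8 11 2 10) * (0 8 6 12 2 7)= (0 8 11 7 5 4 6 12 2 10 1)= [8, 0, 10, 3, 6, 4, 12, 5, 11, 9, 1, 7, 2]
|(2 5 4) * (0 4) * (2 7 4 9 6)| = 10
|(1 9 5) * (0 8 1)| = |(0 8 1 9 5)| = 5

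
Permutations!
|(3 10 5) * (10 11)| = 4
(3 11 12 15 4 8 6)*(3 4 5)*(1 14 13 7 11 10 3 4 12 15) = (1 14 13 7 11 15 5 4 8 6 12)(3 10) = [0, 14, 2, 10, 8, 4, 12, 11, 6, 9, 3, 15, 1, 7, 13, 5]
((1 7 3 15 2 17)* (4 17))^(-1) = (1 17 4 2 15 3 7) = [0, 17, 15, 7, 2, 5, 6, 1, 8, 9, 10, 11, 12, 13, 14, 3, 16, 4]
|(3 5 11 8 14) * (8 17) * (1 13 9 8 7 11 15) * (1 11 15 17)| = 11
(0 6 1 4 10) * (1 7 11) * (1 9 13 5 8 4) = (0 6 7 11 9 13 5 8 4 10) = [6, 1, 2, 3, 10, 8, 7, 11, 4, 13, 0, 9, 12, 5]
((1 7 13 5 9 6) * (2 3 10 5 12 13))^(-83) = (1 5 2 6 10 7 9 3)(12 13) = [0, 5, 6, 1, 4, 2, 10, 9, 8, 3, 7, 11, 13, 12]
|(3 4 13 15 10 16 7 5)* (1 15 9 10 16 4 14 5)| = 12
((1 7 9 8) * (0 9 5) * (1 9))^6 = (9)(0 7)(1 5) = [7, 5, 2, 3, 4, 1, 6, 0, 8, 9]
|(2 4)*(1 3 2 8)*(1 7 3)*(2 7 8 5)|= 6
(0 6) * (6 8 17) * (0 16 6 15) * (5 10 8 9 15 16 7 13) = (0 9 15)(5 10 8 17 16 6 7 13) = [9, 1, 2, 3, 4, 10, 7, 13, 17, 15, 8, 11, 12, 5, 14, 0, 6, 16]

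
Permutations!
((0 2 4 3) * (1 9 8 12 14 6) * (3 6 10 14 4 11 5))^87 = (0 11 3 2 5)(1 12)(4 9)(6 8)(10 14) = [11, 12, 5, 2, 9, 0, 8, 7, 6, 4, 14, 3, 1, 13, 10]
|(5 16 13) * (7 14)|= |(5 16 13)(7 14)|= 6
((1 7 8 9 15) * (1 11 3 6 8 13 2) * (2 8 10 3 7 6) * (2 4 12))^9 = (1 10 4 2 6 3 12)(7 9)(8 11)(13 15) = [0, 10, 6, 12, 2, 5, 3, 9, 11, 7, 4, 8, 1, 15, 14, 13]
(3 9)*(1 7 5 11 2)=(1 7 5 11 2)(3 9)=[0, 7, 1, 9, 4, 11, 6, 5, 8, 3, 10, 2]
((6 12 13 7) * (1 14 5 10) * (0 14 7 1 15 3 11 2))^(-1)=(0 2 11 3 15 10 5 14)(1 13 12 6 7)=[2, 13, 11, 15, 4, 14, 7, 1, 8, 9, 5, 3, 6, 12, 0, 10]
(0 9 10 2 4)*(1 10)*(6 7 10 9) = (0 6 7 10 2 4)(1 9) = [6, 9, 4, 3, 0, 5, 7, 10, 8, 1, 2]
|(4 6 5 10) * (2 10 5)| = 4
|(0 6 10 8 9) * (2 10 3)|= |(0 6 3 2 10 8 9)|= 7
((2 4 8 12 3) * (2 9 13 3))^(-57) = (13)(2 12 8 4) = [0, 1, 12, 3, 2, 5, 6, 7, 4, 9, 10, 11, 8, 13]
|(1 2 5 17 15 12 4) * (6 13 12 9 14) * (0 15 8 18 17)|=33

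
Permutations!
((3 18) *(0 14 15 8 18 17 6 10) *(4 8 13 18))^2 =(0 15 18 17 10 14 13 3 6) =[15, 1, 2, 6, 4, 5, 0, 7, 8, 9, 14, 11, 12, 3, 13, 18, 16, 10, 17]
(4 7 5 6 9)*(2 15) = (2 15)(4 7 5 6 9) = [0, 1, 15, 3, 7, 6, 9, 5, 8, 4, 10, 11, 12, 13, 14, 2]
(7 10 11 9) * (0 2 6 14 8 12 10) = (0 2 6 14 8 12 10 11 9 7) = [2, 1, 6, 3, 4, 5, 14, 0, 12, 7, 11, 9, 10, 13, 8]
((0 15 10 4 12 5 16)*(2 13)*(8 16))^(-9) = [16, 1, 13, 3, 10, 12, 6, 7, 5, 9, 15, 11, 4, 2, 14, 0, 8] = (0 16 8 5 12 4 10 15)(2 13)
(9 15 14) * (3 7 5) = [0, 1, 2, 7, 4, 3, 6, 5, 8, 15, 10, 11, 12, 13, 9, 14] = (3 7 5)(9 15 14)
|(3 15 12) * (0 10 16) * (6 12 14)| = |(0 10 16)(3 15 14 6 12)| = 15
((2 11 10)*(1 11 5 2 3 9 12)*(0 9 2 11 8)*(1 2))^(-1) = [8, 3, 12, 10, 4, 2, 6, 7, 1, 0, 11, 5, 9] = (0 8 1 3 10 11 5 2 12 9)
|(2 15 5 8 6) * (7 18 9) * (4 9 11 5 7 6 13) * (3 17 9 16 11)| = |(2 15 7 18 3 17 9 6)(4 16 11 5 8 13)| = 24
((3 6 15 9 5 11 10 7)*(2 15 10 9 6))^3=(2 10)(3 6)(7 15)=[0, 1, 10, 6, 4, 5, 3, 15, 8, 9, 2, 11, 12, 13, 14, 7]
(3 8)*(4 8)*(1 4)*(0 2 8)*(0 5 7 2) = (1 4 5 7 2 8 3) = [0, 4, 8, 1, 5, 7, 6, 2, 3]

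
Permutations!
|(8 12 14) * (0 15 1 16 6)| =15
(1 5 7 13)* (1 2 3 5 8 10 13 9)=(1 8 10 13 2 3 5 7 9)=[0, 8, 3, 5, 4, 7, 6, 9, 10, 1, 13, 11, 12, 2]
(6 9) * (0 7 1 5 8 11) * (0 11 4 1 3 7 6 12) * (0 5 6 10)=[10, 6, 2, 7, 1, 8, 9, 3, 4, 12, 0, 11, 5]=(0 10)(1 6 9 12 5 8 4)(3 7)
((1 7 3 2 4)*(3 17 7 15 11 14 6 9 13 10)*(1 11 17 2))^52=(17)=[0, 1, 2, 3, 4, 5, 6, 7, 8, 9, 10, 11, 12, 13, 14, 15, 16, 17]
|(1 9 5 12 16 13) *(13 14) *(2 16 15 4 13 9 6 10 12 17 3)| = |(1 6 10 12 15 4 13)(2 16 14 9 5 17 3)| = 7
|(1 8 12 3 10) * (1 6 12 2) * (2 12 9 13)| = |(1 8 12 3 10 6 9 13 2)| = 9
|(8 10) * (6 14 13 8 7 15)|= 7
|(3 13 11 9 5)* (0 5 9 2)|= |(0 5 3 13 11 2)|= 6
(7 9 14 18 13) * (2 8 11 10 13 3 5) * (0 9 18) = (0 9 14)(2 8 11 10 13 7 18 3 5) = [9, 1, 8, 5, 4, 2, 6, 18, 11, 14, 13, 10, 12, 7, 0, 15, 16, 17, 3]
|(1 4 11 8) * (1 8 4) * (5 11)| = |(4 5 11)| = 3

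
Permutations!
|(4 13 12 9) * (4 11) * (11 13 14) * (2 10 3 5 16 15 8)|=21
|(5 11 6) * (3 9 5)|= 5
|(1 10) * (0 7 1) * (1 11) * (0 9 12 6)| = |(0 7 11 1 10 9 12 6)| = 8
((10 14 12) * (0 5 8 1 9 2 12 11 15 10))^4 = (15)(0 9 5 2 8 12 1) = [9, 0, 8, 3, 4, 2, 6, 7, 12, 5, 10, 11, 1, 13, 14, 15]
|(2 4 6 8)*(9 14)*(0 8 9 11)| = 8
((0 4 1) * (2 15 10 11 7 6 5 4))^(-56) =(0 11 4 15 6)(1 10 5 2 7) =[11, 10, 7, 3, 15, 2, 0, 1, 8, 9, 5, 4, 12, 13, 14, 6]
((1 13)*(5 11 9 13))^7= (1 11 13 5 9)= [0, 11, 2, 3, 4, 9, 6, 7, 8, 1, 10, 13, 12, 5]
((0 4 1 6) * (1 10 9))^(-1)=(0 6 1 9 10 4)=[6, 9, 2, 3, 0, 5, 1, 7, 8, 10, 4]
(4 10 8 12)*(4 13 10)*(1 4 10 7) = (1 4 10 8 12 13 7) = [0, 4, 2, 3, 10, 5, 6, 1, 12, 9, 8, 11, 13, 7]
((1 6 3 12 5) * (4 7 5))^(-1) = (1 5 7 4 12 3 6) = [0, 5, 2, 6, 12, 7, 1, 4, 8, 9, 10, 11, 3]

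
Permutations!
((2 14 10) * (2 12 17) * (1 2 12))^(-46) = [0, 14, 10, 3, 4, 5, 6, 7, 8, 9, 2, 11, 12, 13, 1, 15, 16, 17] = (17)(1 14)(2 10)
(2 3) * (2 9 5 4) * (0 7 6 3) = (0 7 6 3 9 5 4 2) = [7, 1, 0, 9, 2, 4, 3, 6, 8, 5]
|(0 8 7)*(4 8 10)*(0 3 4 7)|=|(0 10 7 3 4 8)|=6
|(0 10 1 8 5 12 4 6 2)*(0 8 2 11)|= |(0 10 1 2 8 5 12 4 6 11)|= 10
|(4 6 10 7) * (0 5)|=4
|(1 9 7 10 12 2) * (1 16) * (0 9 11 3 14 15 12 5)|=|(0 9 7 10 5)(1 11 3 14 15 12 2 16)|=40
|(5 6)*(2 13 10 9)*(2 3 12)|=6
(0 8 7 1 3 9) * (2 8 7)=(0 7 1 3 9)(2 8)=[7, 3, 8, 9, 4, 5, 6, 1, 2, 0]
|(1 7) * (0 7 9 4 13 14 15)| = |(0 7 1 9 4 13 14 15)| = 8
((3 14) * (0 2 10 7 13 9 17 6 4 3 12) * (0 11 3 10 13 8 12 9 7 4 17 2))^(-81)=(4 10)(6 17)=[0, 1, 2, 3, 10, 5, 17, 7, 8, 9, 4, 11, 12, 13, 14, 15, 16, 6]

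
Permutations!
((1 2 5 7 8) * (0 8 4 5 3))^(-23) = (0 1 3 8 2)(4 5 7) = [1, 3, 0, 8, 5, 7, 6, 4, 2]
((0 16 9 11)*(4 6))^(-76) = [0, 1, 2, 3, 4, 5, 6, 7, 8, 9, 10, 11, 12, 13, 14, 15, 16] = (16)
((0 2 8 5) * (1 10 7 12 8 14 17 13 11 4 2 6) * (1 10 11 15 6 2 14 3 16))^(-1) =(0 5 8 12 7 10 6 15 13 17 14 4 11 1 16 3 2) =[5, 16, 0, 2, 11, 8, 15, 10, 12, 9, 6, 1, 7, 17, 4, 13, 3, 14]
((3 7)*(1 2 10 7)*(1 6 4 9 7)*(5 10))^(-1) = [0, 10, 1, 7, 6, 2, 3, 9, 8, 4, 5] = (1 10 5 2)(3 7 9 4 6)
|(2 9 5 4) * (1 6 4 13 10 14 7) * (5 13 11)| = 18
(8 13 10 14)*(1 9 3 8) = (1 9 3 8 13 10 14) = [0, 9, 2, 8, 4, 5, 6, 7, 13, 3, 14, 11, 12, 10, 1]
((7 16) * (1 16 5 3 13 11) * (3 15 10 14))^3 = [0, 5, 2, 1, 4, 14, 6, 10, 8, 9, 13, 7, 12, 16, 11, 3, 15] = (1 5 14 11 7 10 13 16 15 3)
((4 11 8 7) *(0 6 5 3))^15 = (0 3 5 6)(4 7 8 11) = [3, 1, 2, 5, 7, 6, 0, 8, 11, 9, 10, 4]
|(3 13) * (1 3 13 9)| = 3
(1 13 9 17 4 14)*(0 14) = (0 14 1 13 9 17 4) = [14, 13, 2, 3, 0, 5, 6, 7, 8, 17, 10, 11, 12, 9, 1, 15, 16, 4]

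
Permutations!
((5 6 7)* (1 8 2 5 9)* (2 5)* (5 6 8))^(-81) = (1 6)(5 7)(8 9) = [0, 6, 2, 3, 4, 7, 1, 5, 9, 8]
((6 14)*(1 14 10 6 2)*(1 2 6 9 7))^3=[0, 10, 2, 3, 4, 5, 7, 6, 8, 14, 1, 11, 12, 13, 9]=(1 10)(6 7)(9 14)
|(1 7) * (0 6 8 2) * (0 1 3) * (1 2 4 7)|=|(0 6 8 4 7 3)|=6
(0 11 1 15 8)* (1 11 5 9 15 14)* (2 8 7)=(0 5 9 15 7 2 8)(1 14)=[5, 14, 8, 3, 4, 9, 6, 2, 0, 15, 10, 11, 12, 13, 1, 7]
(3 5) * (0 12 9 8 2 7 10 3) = (0 12 9 8 2 7 10 3 5) = [12, 1, 7, 5, 4, 0, 6, 10, 2, 8, 3, 11, 9]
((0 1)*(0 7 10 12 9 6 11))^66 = (0 7 12 6)(1 10 9 11) = [7, 10, 2, 3, 4, 5, 0, 12, 8, 11, 9, 1, 6]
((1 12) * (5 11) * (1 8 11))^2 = (1 8 5 12 11) = [0, 8, 2, 3, 4, 12, 6, 7, 5, 9, 10, 1, 11]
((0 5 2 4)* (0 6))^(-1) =[6, 1, 5, 3, 2, 0, 4] =(0 6 4 2 5)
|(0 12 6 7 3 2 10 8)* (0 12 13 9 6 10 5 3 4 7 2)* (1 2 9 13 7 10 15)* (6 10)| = |(0 7 4 6 9 10 8 12 15 1 2 5 3)| = 13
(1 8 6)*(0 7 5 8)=(0 7 5 8 6 1)=[7, 0, 2, 3, 4, 8, 1, 5, 6]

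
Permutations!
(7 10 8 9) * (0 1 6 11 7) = (0 1 6 11 7 10 8 9) = [1, 6, 2, 3, 4, 5, 11, 10, 9, 0, 8, 7]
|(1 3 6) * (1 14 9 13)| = |(1 3 6 14 9 13)| = 6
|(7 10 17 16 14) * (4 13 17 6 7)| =15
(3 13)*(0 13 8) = (0 13 3 8) = [13, 1, 2, 8, 4, 5, 6, 7, 0, 9, 10, 11, 12, 3]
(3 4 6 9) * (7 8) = (3 4 6 9)(7 8) = [0, 1, 2, 4, 6, 5, 9, 8, 7, 3]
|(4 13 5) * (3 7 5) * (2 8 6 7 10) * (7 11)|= 10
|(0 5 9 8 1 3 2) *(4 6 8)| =|(0 5 9 4 6 8 1 3 2)| =9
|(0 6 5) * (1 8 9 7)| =|(0 6 5)(1 8 9 7)| =12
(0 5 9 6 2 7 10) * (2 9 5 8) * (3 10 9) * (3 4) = (0 8 2 7 9 6 4 3 10) = [8, 1, 7, 10, 3, 5, 4, 9, 2, 6, 0]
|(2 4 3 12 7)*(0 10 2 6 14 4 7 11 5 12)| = 24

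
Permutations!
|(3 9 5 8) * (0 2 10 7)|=4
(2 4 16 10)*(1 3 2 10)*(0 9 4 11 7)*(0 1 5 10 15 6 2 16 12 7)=(0 9 4 12 7 1 3 16 5 10 15 6 2 11)=[9, 3, 11, 16, 12, 10, 2, 1, 8, 4, 15, 0, 7, 13, 14, 6, 5]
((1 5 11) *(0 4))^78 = [0, 1, 2, 3, 4, 5, 6, 7, 8, 9, 10, 11] = (11)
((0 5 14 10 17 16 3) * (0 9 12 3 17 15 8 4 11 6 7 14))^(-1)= (0 5)(3 12 9)(4 8 15 10 14 7 6 11)(16 17)= [5, 1, 2, 12, 8, 0, 11, 6, 15, 3, 14, 4, 9, 13, 7, 10, 17, 16]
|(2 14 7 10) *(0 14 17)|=|(0 14 7 10 2 17)|=6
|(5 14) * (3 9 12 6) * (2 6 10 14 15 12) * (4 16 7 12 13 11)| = 20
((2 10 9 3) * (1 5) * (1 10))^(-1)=(1 2 3 9 10 5)=[0, 2, 3, 9, 4, 1, 6, 7, 8, 10, 5]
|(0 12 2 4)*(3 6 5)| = 12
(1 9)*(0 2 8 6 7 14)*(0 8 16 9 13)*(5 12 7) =(0 2 16 9 1 13)(5 12 7 14 8 6) =[2, 13, 16, 3, 4, 12, 5, 14, 6, 1, 10, 11, 7, 0, 8, 15, 9]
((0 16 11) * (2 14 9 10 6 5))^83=[11, 1, 5, 3, 4, 6, 10, 7, 8, 14, 9, 16, 12, 13, 2, 15, 0]=(0 11 16)(2 5 6 10 9 14)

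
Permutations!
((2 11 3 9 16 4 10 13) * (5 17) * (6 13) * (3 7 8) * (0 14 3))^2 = [3, 1, 7, 16, 6, 5, 2, 0, 14, 4, 13, 8, 12, 11, 9, 15, 10, 17] = (17)(0 3 16 10 13 11 8 14 9 4 6 2 7)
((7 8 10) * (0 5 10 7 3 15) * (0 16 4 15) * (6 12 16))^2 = (0 10)(3 5)(4 6 16 15 12) = [10, 1, 2, 5, 6, 3, 16, 7, 8, 9, 0, 11, 4, 13, 14, 12, 15]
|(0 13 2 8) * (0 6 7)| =6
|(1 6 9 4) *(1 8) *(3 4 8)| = |(1 6 9 8)(3 4)| = 4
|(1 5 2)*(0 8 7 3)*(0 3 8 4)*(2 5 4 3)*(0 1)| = 6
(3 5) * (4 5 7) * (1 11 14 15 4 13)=(1 11 14 15 4 5 3 7 13)=[0, 11, 2, 7, 5, 3, 6, 13, 8, 9, 10, 14, 12, 1, 15, 4]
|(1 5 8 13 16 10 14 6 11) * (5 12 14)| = |(1 12 14 6 11)(5 8 13 16 10)| = 5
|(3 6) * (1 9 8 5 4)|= |(1 9 8 5 4)(3 6)|= 10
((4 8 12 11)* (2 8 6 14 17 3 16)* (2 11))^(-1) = (2 12 8)(3 17 14 6 4 11 16) = [0, 1, 12, 17, 11, 5, 4, 7, 2, 9, 10, 16, 8, 13, 6, 15, 3, 14]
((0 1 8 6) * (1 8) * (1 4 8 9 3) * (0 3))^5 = (0 9) = [9, 1, 2, 3, 4, 5, 6, 7, 8, 0]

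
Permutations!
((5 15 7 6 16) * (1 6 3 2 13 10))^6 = (1 3 16 13 15)(2 5 10 7 6) = [0, 3, 5, 16, 4, 10, 2, 6, 8, 9, 7, 11, 12, 15, 14, 1, 13]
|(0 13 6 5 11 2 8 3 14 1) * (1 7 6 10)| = 8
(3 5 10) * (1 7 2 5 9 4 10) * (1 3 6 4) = (1 7 2 5 3 9)(4 10 6) = [0, 7, 5, 9, 10, 3, 4, 2, 8, 1, 6]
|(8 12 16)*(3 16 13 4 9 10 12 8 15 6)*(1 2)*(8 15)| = 10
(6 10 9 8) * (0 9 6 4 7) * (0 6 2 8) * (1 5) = [9, 5, 8, 3, 7, 1, 10, 6, 4, 0, 2] = (0 9)(1 5)(2 8 4 7 6 10)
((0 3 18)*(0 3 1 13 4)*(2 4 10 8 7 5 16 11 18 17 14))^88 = (0 2 17 18 16 7 10 1 4 14 3 11 5 8 13) = [2, 4, 17, 11, 14, 8, 6, 10, 13, 9, 1, 5, 12, 0, 3, 15, 7, 18, 16]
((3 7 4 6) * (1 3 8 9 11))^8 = [0, 1, 2, 3, 4, 5, 6, 7, 8, 9, 10, 11] = (11)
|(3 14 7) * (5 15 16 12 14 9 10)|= 9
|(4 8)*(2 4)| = |(2 4 8)| = 3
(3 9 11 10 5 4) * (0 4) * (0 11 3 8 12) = (0 4 8 12)(3 9)(5 11 10) = [4, 1, 2, 9, 8, 11, 6, 7, 12, 3, 5, 10, 0]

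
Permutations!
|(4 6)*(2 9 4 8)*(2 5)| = 6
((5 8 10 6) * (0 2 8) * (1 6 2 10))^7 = (10) = [0, 1, 2, 3, 4, 5, 6, 7, 8, 9, 10]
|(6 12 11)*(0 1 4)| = |(0 1 4)(6 12 11)| = 3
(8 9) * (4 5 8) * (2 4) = [0, 1, 4, 3, 5, 8, 6, 7, 9, 2] = (2 4 5 8 9)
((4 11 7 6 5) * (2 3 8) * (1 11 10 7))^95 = (1 11)(2 8 3) = [0, 11, 8, 2, 4, 5, 6, 7, 3, 9, 10, 1]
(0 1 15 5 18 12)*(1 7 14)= (0 7 14 1 15 5 18 12)= [7, 15, 2, 3, 4, 18, 6, 14, 8, 9, 10, 11, 0, 13, 1, 5, 16, 17, 12]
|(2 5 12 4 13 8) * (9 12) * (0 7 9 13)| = |(0 7 9 12 4)(2 5 13 8)| = 20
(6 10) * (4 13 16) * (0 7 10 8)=(0 7 10 6 8)(4 13 16)=[7, 1, 2, 3, 13, 5, 8, 10, 0, 9, 6, 11, 12, 16, 14, 15, 4]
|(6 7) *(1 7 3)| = 4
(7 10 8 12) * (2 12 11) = [0, 1, 12, 3, 4, 5, 6, 10, 11, 9, 8, 2, 7] = (2 12 7 10 8 11)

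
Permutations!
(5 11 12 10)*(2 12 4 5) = [0, 1, 12, 3, 5, 11, 6, 7, 8, 9, 2, 4, 10] = (2 12 10)(4 5 11)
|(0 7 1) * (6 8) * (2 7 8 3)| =7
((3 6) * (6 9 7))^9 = (3 9 7 6) = [0, 1, 2, 9, 4, 5, 3, 6, 8, 7]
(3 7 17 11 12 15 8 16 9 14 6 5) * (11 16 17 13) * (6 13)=(3 7 6 5)(8 17 16 9 14 13 11 12 15)=[0, 1, 2, 7, 4, 3, 5, 6, 17, 14, 10, 12, 15, 11, 13, 8, 9, 16]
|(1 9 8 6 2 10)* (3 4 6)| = |(1 9 8 3 4 6 2 10)| = 8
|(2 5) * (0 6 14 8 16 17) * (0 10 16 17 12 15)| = 18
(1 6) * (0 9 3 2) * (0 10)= [9, 6, 10, 2, 4, 5, 1, 7, 8, 3, 0]= (0 9 3 2 10)(1 6)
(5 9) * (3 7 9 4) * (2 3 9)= (2 3 7)(4 9 5)= [0, 1, 3, 7, 9, 4, 6, 2, 8, 5]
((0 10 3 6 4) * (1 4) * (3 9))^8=[10, 4, 2, 6, 0, 5, 1, 7, 8, 3, 9]=(0 10 9 3 6 1 4)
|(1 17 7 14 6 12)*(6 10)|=|(1 17 7 14 10 6 12)|=7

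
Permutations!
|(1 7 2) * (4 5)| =6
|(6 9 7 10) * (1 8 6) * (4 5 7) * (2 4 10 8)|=9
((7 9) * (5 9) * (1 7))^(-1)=[0, 9, 2, 3, 4, 7, 6, 1, 8, 5]=(1 9 5 7)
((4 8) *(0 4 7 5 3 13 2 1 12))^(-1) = (0 12 1 2 13 3 5 7 8 4) = [12, 2, 13, 5, 0, 7, 6, 8, 4, 9, 10, 11, 1, 3]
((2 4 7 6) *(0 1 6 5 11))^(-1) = [11, 0, 6, 3, 2, 7, 1, 4, 8, 9, 10, 5] = (0 11 5 7 4 2 6 1)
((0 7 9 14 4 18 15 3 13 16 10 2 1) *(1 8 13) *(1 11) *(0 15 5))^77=(18)(1 15 3 11)(2 13 10 8 16)=[0, 15, 13, 11, 4, 5, 6, 7, 16, 9, 8, 1, 12, 10, 14, 3, 2, 17, 18]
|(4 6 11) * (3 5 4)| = |(3 5 4 6 11)| = 5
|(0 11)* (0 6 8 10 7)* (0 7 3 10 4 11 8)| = |(0 8 4 11 6)(3 10)| = 10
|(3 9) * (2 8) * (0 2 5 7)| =|(0 2 8 5 7)(3 9)| =10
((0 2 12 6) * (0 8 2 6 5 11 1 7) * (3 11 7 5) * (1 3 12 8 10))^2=(12)(0 10 5)(1 7 6)=[10, 7, 2, 3, 4, 0, 1, 6, 8, 9, 5, 11, 12]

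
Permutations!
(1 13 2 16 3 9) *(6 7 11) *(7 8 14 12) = [0, 13, 16, 9, 4, 5, 8, 11, 14, 1, 10, 6, 7, 2, 12, 15, 3] = (1 13 2 16 3 9)(6 8 14 12 7 11)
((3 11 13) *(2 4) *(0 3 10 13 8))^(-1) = (0 8 11 3)(2 4)(10 13) = [8, 1, 4, 0, 2, 5, 6, 7, 11, 9, 13, 3, 12, 10]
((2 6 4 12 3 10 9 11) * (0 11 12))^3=(0 6 11 4 2)(3 12 9 10)=[6, 1, 0, 12, 2, 5, 11, 7, 8, 10, 3, 4, 9]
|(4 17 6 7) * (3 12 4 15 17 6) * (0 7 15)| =|(0 7)(3 12 4 6 15 17)| =6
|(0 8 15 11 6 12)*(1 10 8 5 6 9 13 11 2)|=60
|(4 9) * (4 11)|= |(4 9 11)|= 3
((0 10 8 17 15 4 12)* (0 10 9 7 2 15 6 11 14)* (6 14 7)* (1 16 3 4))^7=(0 1 17 2 10 11 4 9 16 14 15 8 7 12 6 3)=[1, 17, 10, 0, 9, 5, 3, 12, 7, 16, 11, 4, 6, 13, 15, 8, 14, 2]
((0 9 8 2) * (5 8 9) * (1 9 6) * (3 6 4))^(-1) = (0 2 8 5)(1 6 3 4 9) = [2, 6, 8, 4, 9, 0, 3, 7, 5, 1]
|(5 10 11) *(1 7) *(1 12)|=3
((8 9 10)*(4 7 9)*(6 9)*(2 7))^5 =[0, 1, 8, 3, 10, 5, 2, 4, 9, 7, 6] =(2 8 9 7 4 10 6)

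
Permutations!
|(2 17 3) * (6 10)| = 6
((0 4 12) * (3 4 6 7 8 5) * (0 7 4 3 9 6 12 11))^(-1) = (0 11 4 6 9 5 8 7 12) = [11, 1, 2, 3, 6, 8, 9, 12, 7, 5, 10, 4, 0]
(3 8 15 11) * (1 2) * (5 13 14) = (1 2)(3 8 15 11)(5 13 14) = [0, 2, 1, 8, 4, 13, 6, 7, 15, 9, 10, 3, 12, 14, 5, 11]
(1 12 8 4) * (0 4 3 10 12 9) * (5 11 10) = [4, 9, 2, 5, 1, 11, 6, 7, 3, 0, 12, 10, 8] = (0 4 1 9)(3 5 11 10 12 8)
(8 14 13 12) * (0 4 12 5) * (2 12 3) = (0 4 3 2 12 8 14 13 5) = [4, 1, 12, 2, 3, 0, 6, 7, 14, 9, 10, 11, 8, 5, 13]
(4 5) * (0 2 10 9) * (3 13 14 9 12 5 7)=(0 2 10 12 5 4 7 3 13 14 9)=[2, 1, 10, 13, 7, 4, 6, 3, 8, 0, 12, 11, 5, 14, 9]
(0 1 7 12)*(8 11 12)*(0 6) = (0 1 7 8 11 12 6) = [1, 7, 2, 3, 4, 5, 0, 8, 11, 9, 10, 12, 6]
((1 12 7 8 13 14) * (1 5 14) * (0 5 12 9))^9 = [0, 1, 2, 3, 4, 5, 6, 7, 8, 9, 10, 11, 12, 13, 14] = (14)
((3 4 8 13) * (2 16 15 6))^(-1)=(2 6 15 16)(3 13 8 4)=[0, 1, 6, 13, 3, 5, 15, 7, 4, 9, 10, 11, 12, 8, 14, 16, 2]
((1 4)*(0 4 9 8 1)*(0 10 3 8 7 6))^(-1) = (0 6 7 9 1 8 3 10 4) = [6, 8, 2, 10, 0, 5, 7, 9, 3, 1, 4]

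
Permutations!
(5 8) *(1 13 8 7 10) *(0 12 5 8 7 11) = (0 12 5 11)(1 13 7 10) = [12, 13, 2, 3, 4, 11, 6, 10, 8, 9, 1, 0, 5, 7]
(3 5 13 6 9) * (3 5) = (5 13 6 9) = [0, 1, 2, 3, 4, 13, 9, 7, 8, 5, 10, 11, 12, 6]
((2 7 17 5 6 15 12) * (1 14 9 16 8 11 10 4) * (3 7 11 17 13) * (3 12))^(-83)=(1 9 8 5 15 7 12 11 4 14 16 17 6 3 13 2 10)=[0, 9, 10, 13, 14, 15, 3, 12, 5, 8, 1, 4, 11, 2, 16, 7, 17, 6]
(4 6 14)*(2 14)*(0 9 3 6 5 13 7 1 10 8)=(0 9 3 6 2 14 4 5 13 7 1 10 8)=[9, 10, 14, 6, 5, 13, 2, 1, 0, 3, 8, 11, 12, 7, 4]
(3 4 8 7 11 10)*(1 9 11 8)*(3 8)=(1 9 11 10 8 7 3 4)=[0, 9, 2, 4, 1, 5, 6, 3, 7, 11, 8, 10]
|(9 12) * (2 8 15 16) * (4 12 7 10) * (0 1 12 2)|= 11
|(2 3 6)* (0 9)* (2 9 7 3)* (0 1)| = 6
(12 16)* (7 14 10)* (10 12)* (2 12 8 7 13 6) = (2 12 16 10 13 6)(7 14 8) = [0, 1, 12, 3, 4, 5, 2, 14, 7, 9, 13, 11, 16, 6, 8, 15, 10]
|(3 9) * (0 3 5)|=4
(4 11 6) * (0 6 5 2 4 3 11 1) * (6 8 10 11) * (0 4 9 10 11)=[8, 4, 9, 6, 1, 2, 3, 7, 11, 10, 0, 5]=(0 8 11 5 2 9 10)(1 4)(3 6)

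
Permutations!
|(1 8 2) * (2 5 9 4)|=|(1 8 5 9 4 2)|=6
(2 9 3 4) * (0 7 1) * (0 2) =[7, 2, 9, 4, 0, 5, 6, 1, 8, 3] =(0 7 1 2 9 3 4)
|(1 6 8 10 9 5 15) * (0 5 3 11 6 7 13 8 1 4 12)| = |(0 5 15 4 12)(1 7 13 8 10 9 3 11 6)| = 45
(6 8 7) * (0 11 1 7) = [11, 7, 2, 3, 4, 5, 8, 6, 0, 9, 10, 1] = (0 11 1 7 6 8)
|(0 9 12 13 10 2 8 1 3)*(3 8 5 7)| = |(0 9 12 13 10 2 5 7 3)(1 8)| = 18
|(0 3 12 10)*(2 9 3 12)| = 3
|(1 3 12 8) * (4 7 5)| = |(1 3 12 8)(4 7 5)| = 12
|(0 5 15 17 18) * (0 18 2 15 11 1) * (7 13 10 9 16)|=|(18)(0 5 11 1)(2 15 17)(7 13 10 9 16)|=60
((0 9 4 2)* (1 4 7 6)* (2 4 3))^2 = (0 7 1 2 9 6 3) = [7, 2, 9, 0, 4, 5, 3, 1, 8, 6]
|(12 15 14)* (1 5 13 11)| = |(1 5 13 11)(12 15 14)| = 12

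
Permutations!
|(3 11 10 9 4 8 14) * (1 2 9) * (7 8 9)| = |(1 2 7 8 14 3 11 10)(4 9)| = 8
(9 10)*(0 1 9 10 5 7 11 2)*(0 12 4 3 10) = (0 1 9 5 7 11 2 12 4 3 10) = [1, 9, 12, 10, 3, 7, 6, 11, 8, 5, 0, 2, 4]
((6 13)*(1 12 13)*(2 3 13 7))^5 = (1 13 2 12 6 3 7) = [0, 13, 12, 7, 4, 5, 3, 1, 8, 9, 10, 11, 6, 2]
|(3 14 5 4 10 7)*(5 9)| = 7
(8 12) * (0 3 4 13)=(0 3 4 13)(8 12)=[3, 1, 2, 4, 13, 5, 6, 7, 12, 9, 10, 11, 8, 0]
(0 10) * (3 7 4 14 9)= (0 10)(3 7 4 14 9)= [10, 1, 2, 7, 14, 5, 6, 4, 8, 3, 0, 11, 12, 13, 9]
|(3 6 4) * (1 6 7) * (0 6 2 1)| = |(0 6 4 3 7)(1 2)| = 10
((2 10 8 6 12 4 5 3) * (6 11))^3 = (2 11 4)(3 8 12)(5 10 6) = [0, 1, 11, 8, 2, 10, 5, 7, 12, 9, 6, 4, 3]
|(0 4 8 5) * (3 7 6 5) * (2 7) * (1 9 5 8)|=|(0 4 1 9 5)(2 7 6 8 3)|=5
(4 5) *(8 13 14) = [0, 1, 2, 3, 5, 4, 6, 7, 13, 9, 10, 11, 12, 14, 8] = (4 5)(8 13 14)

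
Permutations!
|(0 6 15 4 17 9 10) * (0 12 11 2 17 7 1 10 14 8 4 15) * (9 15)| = |(0 6)(1 10 12 11 2 17 15 9 14 8 4 7)| = 12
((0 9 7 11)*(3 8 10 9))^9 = [8, 1, 2, 10, 4, 5, 6, 0, 9, 11, 7, 3] = (0 8 9 11 3 10 7)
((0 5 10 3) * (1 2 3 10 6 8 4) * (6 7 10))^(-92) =(0 2 4 6 7)(1 8 10 5 3) =[2, 8, 4, 1, 6, 3, 7, 0, 10, 9, 5]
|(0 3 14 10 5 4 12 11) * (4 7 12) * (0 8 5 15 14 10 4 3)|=5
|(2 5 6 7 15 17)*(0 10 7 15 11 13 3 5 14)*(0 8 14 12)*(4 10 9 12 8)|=39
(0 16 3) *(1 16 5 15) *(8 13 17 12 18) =(0 5 15 1 16 3)(8 13 17 12 18) =[5, 16, 2, 0, 4, 15, 6, 7, 13, 9, 10, 11, 18, 17, 14, 1, 3, 12, 8]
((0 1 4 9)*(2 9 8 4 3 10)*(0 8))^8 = (10) = [0, 1, 2, 3, 4, 5, 6, 7, 8, 9, 10]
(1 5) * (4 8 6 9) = (1 5)(4 8 6 9) = [0, 5, 2, 3, 8, 1, 9, 7, 6, 4]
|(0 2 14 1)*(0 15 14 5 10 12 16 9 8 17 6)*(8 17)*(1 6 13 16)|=|(0 2 5 10 12 1 15 14 6)(9 17 13 16)|=36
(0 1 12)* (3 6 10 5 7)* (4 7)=(0 1 12)(3 6 10 5 4 7)=[1, 12, 2, 6, 7, 4, 10, 3, 8, 9, 5, 11, 0]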